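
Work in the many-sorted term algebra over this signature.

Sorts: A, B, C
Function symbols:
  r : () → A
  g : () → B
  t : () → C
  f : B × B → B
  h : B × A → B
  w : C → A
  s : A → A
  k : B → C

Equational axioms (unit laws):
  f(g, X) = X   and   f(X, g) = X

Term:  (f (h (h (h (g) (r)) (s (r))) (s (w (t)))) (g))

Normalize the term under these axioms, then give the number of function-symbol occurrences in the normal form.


1. (f (h (h (h (g) (r)) (s (r))) (s (w (t)))) (g))  →  (h (h (h (g) (r)) (s (r))) (s (w (t))))
normal form: (h (h (h (g) (r)) (s (r))) (s (w (t))))

size = 10


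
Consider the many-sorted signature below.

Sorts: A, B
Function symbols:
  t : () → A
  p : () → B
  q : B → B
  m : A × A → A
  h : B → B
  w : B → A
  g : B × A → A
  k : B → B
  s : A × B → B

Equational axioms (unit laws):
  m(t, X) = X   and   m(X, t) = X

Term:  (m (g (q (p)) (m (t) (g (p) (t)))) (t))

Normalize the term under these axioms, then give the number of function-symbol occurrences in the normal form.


1. (m (g (q (p)) (m (t) (g (p) (t)))) (t))  →  (g (q (p)) (m (t) (g (p) (t))))
2. (g (q (p)) (m (t) (g (p) (t))))  →  (g (q (p)) (g (p) (t)))
normal form: (g (q (p)) (g (p) (t)))

size = 6


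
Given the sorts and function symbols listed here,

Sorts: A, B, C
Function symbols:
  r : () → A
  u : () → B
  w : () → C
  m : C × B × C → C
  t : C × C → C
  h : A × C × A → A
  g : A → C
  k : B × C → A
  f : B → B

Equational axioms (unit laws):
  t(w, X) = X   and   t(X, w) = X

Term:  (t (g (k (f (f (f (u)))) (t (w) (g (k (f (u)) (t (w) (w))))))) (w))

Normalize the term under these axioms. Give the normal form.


1. (t (g (k (f (f (f (u)))) (t (w) (g (k (f (u)) (t (w) (w))))))) (w))  →  (g (k (f (f (f (u)))) (t (w) (g (k (f (u)) (t (w) (w)))))))
2. (g (k (f (f (f (u)))) (t (w) (g (k (f (u)) (t (w) (w)))))))  →  (g (k (f (f (f (u)))) (g (k (f (u)) (t (w) (w))))))
3. (g (k (f (f (f (u)))) (g (k (f (u)) (t (w) (w))))))  →  (g (k (f (f (f (u)))) (g (k (f (u)) (w)))))

normal form = (g (k (f (f (f (u)))) (g (k (f (u)) (w)))))


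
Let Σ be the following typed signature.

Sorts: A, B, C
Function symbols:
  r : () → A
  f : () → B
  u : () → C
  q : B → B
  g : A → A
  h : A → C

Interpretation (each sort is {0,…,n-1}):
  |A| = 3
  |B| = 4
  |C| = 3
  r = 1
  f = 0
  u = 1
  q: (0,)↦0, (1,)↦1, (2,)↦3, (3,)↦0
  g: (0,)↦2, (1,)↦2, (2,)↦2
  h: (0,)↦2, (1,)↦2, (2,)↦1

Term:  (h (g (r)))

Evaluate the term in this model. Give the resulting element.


value = 1

  r = 1
  (g (r)) = g(1,) = 2
  (h (g (r))) = h(2,) = 1


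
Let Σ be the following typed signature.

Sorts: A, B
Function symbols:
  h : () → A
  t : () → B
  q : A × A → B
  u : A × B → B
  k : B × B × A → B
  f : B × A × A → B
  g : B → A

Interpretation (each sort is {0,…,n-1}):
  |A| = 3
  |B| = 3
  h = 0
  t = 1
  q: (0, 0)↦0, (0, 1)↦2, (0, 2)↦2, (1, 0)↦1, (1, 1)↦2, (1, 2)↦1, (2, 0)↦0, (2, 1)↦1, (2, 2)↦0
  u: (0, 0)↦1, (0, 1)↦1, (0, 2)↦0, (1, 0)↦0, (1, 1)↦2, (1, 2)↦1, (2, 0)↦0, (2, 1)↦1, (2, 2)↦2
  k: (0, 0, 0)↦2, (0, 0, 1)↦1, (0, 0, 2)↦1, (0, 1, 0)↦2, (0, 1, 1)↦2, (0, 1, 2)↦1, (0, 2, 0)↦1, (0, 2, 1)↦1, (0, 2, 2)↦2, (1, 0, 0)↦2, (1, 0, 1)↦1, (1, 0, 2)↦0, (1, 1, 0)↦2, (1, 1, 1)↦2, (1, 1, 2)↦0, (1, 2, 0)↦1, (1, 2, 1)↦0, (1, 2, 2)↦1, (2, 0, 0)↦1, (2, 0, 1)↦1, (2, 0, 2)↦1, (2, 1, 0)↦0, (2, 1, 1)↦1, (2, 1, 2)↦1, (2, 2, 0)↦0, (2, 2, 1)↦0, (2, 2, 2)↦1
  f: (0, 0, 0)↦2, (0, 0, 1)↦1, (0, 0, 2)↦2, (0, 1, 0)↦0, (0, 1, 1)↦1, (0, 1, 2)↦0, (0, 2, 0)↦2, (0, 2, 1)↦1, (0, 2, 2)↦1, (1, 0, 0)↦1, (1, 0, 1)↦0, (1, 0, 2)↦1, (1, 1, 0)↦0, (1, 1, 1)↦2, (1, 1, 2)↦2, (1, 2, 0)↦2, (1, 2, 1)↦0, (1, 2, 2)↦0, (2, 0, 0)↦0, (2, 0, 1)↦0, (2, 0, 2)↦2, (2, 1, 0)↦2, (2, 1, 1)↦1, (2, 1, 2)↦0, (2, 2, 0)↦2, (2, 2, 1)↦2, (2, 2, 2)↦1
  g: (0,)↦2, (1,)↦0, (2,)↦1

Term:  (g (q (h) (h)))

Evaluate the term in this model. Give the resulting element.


  h = 0
  h = 0
  (q (h) (h)) = q(0, 0) = 0
  (g (q (h) (h))) = g(0,) = 2

value = 2


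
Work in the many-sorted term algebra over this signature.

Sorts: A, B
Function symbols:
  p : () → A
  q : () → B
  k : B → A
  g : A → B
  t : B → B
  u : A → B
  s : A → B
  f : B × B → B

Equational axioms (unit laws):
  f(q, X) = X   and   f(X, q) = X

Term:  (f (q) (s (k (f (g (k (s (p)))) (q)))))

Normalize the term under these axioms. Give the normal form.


normal form = (s (k (g (k (s (p))))))

1. (f (q) (s (k (f (g (k (s (p)))) (q)))))  →  (s (k (f (g (k (s (p)))) (q))))
2. (s (k (f (g (k (s (p)))) (q))))  →  (s (k (g (k (s (p))))))


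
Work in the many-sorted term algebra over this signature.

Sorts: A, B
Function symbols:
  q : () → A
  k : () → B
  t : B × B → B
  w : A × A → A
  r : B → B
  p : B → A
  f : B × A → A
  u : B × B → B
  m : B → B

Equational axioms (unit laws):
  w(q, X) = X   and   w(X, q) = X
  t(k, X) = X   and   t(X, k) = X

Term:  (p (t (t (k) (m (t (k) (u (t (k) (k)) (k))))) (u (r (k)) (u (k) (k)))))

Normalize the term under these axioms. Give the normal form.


1. (p (t (t (k) (m (t (k) (u (t (k) (k)) (k))))) (u (r (k)) (u (k) (k)))))  →  (p (t (m (t (k) (u (t (k) (k)) (k)))) (u (r (k)) (u (k) (k)))))
2. (p (t (m (t (k) (u (t (k) (k)) (k)))) (u (r (k)) (u (k) (k)))))  →  (p (t (m (u (t (k) (k)) (k))) (u (r (k)) (u (k) (k)))))
3. (p (t (m (u (t (k) (k)) (k))) (u (r (k)) (u (k) (k)))))  →  (p (t (m (u (k) (k))) (u (r (k)) (u (k) (k)))))

normal form = (p (t (m (u (k) (k))) (u (r (k)) (u (k) (k)))))


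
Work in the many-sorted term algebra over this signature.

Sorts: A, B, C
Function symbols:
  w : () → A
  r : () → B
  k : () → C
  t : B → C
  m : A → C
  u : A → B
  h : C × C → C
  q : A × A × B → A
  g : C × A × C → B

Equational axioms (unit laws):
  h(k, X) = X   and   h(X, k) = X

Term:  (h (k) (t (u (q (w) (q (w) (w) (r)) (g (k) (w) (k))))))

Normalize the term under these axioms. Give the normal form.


1. (h (k) (t (u (q (w) (q (w) (w) (r)) (g (k) (w) (k))))))  →  (t (u (q (w) (q (w) (w) (r)) (g (k) (w) (k)))))

normal form = (t (u (q (w) (q (w) (w) (r)) (g (k) (w) (k)))))


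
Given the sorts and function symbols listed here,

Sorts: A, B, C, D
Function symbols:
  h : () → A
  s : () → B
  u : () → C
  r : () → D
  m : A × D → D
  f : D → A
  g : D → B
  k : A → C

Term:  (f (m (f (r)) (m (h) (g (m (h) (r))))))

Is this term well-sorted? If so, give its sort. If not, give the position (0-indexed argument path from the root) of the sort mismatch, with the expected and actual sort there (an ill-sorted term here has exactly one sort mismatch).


      (r) : D
    (f (r)) : A
      (h) : A
          (h) : A
          (r) : D
        (m (h) (r)) : D
      (g (m (h) (r))) : B
    (m (h) (g (m (h) (r)))) : ✗ arg 1 at [0, 1, 1] has sort B, expected D

ill-sorted at position [0, 1, 1]: expected D, got B


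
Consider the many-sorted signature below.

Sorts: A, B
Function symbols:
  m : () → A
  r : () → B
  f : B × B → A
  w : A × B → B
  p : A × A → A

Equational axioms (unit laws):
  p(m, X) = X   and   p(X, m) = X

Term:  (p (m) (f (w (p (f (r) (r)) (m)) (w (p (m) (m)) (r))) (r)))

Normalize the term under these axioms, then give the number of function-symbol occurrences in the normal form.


1. (p (m) (f (w (p (f (r) (r)) (m)) (w (p (m) (m)) (r))) (r)))  →  (f (w (p (f (r) (r)) (m)) (w (p (m) (m)) (r))) (r))
2. (f (w (p (f (r) (r)) (m)) (w (p (m) (m)) (r))) (r))  →  (f (w (f (r) (r)) (w (p (m) (m)) (r))) (r))
3. (f (w (f (r) (r)) (w (p (m) (m)) (r))) (r))  →  (f (w (f (r) (r)) (w (m) (r))) (r))
normal form: (f (w (f (r) (r)) (w (m) (r))) (r))

size = 9


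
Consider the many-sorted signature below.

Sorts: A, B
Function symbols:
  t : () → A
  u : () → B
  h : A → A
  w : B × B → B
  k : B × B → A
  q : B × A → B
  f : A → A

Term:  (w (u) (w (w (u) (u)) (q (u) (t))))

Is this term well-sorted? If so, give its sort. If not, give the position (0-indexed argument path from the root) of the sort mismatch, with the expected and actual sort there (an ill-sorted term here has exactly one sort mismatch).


  (u) : B
      (u) : B
      (u) : B
    (w (u) (u)) : B
      (u) : B
      (t) : A
    (q (u) (t)) : B
  (w (w (u) (u)) (q (u) (t))) : B
(w (u) (w (w (u) (u)) (q (u) (t)))) : B

well-sorted; sort = B


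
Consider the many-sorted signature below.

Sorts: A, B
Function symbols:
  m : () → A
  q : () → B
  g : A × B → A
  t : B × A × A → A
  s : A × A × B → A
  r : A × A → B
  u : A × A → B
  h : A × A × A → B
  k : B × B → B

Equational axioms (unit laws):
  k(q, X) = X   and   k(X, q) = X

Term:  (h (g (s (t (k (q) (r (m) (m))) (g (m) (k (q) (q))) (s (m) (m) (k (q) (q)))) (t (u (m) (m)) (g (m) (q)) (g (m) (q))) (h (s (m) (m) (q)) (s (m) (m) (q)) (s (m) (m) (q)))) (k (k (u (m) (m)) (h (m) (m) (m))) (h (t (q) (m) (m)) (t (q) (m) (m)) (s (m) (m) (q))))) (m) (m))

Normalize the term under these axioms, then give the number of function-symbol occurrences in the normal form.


size = 61

1. (h (g (s (t (k (q) (r (m) (m))) (g (m) (k (q) (q))) (s (m) (m) (k (q) (q)))) (t (u (m) (m)) (g (m) (q)) (g (m) (q))) (h (s (m) (m) (q)) (s (m) (m) (q)) (s (m) (m) (q)))) (k (k (u (m) (m)) (h (m) (m) (m))) (h (t (q) (m) (m)) (t (q) (m) (m)) (s (m) (m) (q))))) (m) (m))  →  (h (g (s (t (r (m) (m)) (g (m) (k (q) (q))) (s (m) (m) (k (q) (q)))) (t (u (m) (m)) (g (m) (q)) (g (m) (q))) (h (s (m) (m) (q)) (s (m) (m) (q)) (s (m) (m) (q)))) (k (k (u (m) (m)) (h (m) (m) (m))) (h (t (q) (m) (m)) (t (q) (m) (m)) (s (m) (m) (q))))) (m) (m))
2. (h (g (s (t (r (m) (m)) (g (m) (k (q) (q))) (s (m) (m) (k (q) (q)))) (t (u (m) (m)) (g (m) (q)) (g (m) (q))) (h (s (m) (m) (q)) (s (m) (m) (q)) (s (m) (m) (q)))) (k (k (u (m) (m)) (h (m) (m) (m))) (h (t (q) (m) (m)) (t (q) (m) (m)) (s (m) (m) (q))))) (m) (m))  →  (h (g (s (t (r (m) (m)) (g (m) (q)) (s (m) (m) (k (q) (q)))) (t (u (m) (m)) (g (m) (q)) (g (m) (q))) (h (s (m) (m) (q)) (s (m) (m) (q)) (s (m) (m) (q)))) (k (k (u (m) (m)) (h (m) (m) (m))) (h (t (q) (m) (m)) (t (q) (m) (m)) (s (m) (m) (q))))) (m) (m))
3. (h (g (s (t (r (m) (m)) (g (m) (q)) (s (m) (m) (k (q) (q)))) (t (u (m) (m)) (g (m) (q)) (g (m) (q))) (h (s (m) (m) (q)) (s (m) (m) (q)) (s (m) (m) (q)))) (k (k (u (m) (m)) (h (m) (m) (m))) (h (t (q) (m) (m)) (t (q) (m) (m)) (s (m) (m) (q))))) (m) (m))  →  (h (g (s (t (r (m) (m)) (g (m) (q)) (s (m) (m) (q))) (t (u (m) (m)) (g (m) (q)) (g (m) (q))) (h (s (m) (m) (q)) (s (m) (m) (q)) (s (m) (m) (q)))) (k (k (u (m) (m)) (h (m) (m) (m))) (h (t (q) (m) (m)) (t (q) (m) (m)) (s (m) (m) (q))))) (m) (m))
normal form: (h (g (s (t (r (m) (m)) (g (m) (q)) (s (m) (m) (q))) (t (u (m) (m)) (g (m) (q)) (g (m) (q))) (h (s (m) (m) (q)) (s (m) (m) (q)) (s (m) (m) (q)))) (k (k (u (m) (m)) (h (m) (m) (m))) (h (t (q) (m) (m)) (t (q) (m) (m)) (s (m) (m) (q))))) (m) (m))


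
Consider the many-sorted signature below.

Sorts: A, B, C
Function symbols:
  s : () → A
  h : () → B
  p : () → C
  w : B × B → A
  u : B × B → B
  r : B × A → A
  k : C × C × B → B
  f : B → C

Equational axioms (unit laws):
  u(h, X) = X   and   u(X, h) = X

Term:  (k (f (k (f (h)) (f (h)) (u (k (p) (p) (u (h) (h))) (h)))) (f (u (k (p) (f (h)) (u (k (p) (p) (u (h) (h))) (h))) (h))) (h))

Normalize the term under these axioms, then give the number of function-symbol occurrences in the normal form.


size = 21

1. (k (f (k (f (h)) (f (h)) (u (k (p) (p) (u (h) (h))) (h)))) (f (u (k (p) (f (h)) (u (k (p) (p) (u (h) (h))) (h))) (h))) (h))  →  (k (f (k (f (h)) (f (h)) (k (p) (p) (u (h) (h))))) (f (u (k (p) (f (h)) (u (k (p) (p) (u (h) (h))) (h))) (h))) (h))
2. (k (f (k (f (h)) (f (h)) (k (p) (p) (u (h) (h))))) (f (u (k (p) (f (h)) (u (k (p) (p) (u (h) (h))) (h))) (h))) (h))  →  (k (f (k (f (h)) (f (h)) (k (p) (p) (h)))) (f (u (k (p) (f (h)) (u (k (p) (p) (u (h) (h))) (h))) (h))) (h))
3. (k (f (k (f (h)) (f (h)) (k (p) (p) (h)))) (f (u (k (p) (f (h)) (u (k (p) (p) (u (h) (h))) (h))) (h))) (h))  →  (k (f (k (f (h)) (f (h)) (k (p) (p) (h)))) (f (k (p) (f (h)) (u (k (p) (p) (u (h) (h))) (h)))) (h))
4. (k (f (k (f (h)) (f (h)) (k (p) (p) (h)))) (f (k (p) (f (h)) (u (k (p) (p) (u (h) (h))) (h)))) (h))  →  (k (f (k (f (h)) (f (h)) (k (p) (p) (h)))) (f (k (p) (f (h)) (k (p) (p) (u (h) (h))))) (h))
5. (k (f (k (f (h)) (f (h)) (k (p) (p) (h)))) (f (k (p) (f (h)) (k (p) (p) (u (h) (h))))) (h))  →  (k (f (k (f (h)) (f (h)) (k (p) (p) (h)))) (f (k (p) (f (h)) (k (p) (p) (h)))) (h))
normal form: (k (f (k (f (h)) (f (h)) (k (p) (p) (h)))) (f (k (p) (f (h)) (k (p) (p) (h)))) (h))


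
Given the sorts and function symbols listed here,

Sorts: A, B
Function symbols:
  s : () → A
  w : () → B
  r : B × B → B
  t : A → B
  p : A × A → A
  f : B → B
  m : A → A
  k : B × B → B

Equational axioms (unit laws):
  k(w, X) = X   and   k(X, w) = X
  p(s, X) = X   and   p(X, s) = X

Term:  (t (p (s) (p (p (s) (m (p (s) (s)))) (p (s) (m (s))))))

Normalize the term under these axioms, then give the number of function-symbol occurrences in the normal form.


size = 6

1. (t (p (s) (p (p (s) (m (p (s) (s)))) (p (s) (m (s))))))  →  (t (p (p (s) (m (p (s) (s)))) (p (s) (m (s)))))
2. (t (p (p (s) (m (p (s) (s)))) (p (s) (m (s)))))  →  (t (p (m (p (s) (s))) (p (s) (m (s)))))
3. (t (p (m (p (s) (s))) (p (s) (m (s)))))  →  (t (p (m (s)) (p (s) (m (s)))))
4. (t (p (m (s)) (p (s) (m (s)))))  →  (t (p (m (s)) (m (s))))
normal form: (t (p (m (s)) (m (s))))


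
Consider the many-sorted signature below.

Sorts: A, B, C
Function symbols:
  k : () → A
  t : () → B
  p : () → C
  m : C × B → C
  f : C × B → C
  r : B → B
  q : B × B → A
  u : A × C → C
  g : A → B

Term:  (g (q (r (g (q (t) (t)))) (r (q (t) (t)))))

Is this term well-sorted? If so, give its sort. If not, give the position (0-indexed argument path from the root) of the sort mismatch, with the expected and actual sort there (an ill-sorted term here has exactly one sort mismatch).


          (t) : B
          (t) : B
        (q (t) (t)) : A
      (g (q (t) (t))) : B
    (r (g (q (t) (t)))) : B
        (t) : B
        (t) : B
      (q (t) (t)) : A
    (r (q (t) (t))) : ✗ arg 0 at [0, 1, 0] has sort A, expected B

ill-sorted at position [0, 1, 0]: expected B, got A


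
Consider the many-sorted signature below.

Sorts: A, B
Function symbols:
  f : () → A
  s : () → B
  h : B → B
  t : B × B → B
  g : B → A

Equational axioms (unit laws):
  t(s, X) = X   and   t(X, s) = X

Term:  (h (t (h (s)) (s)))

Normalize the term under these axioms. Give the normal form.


1. (h (t (h (s)) (s)))  →  (h (h (s)))

normal form = (h (h (s)))


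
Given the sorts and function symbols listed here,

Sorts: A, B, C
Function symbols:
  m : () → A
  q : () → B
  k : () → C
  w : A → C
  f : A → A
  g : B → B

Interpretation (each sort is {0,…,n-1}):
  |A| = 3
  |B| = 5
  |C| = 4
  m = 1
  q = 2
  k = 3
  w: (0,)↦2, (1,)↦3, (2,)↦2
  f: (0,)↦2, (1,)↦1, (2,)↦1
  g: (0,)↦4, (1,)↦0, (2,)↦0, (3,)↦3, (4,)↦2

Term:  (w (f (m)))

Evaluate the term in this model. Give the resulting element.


  m = 1
  (f (m)) = f(1,) = 1
  (w (f (m))) = w(1,) = 3

value = 3


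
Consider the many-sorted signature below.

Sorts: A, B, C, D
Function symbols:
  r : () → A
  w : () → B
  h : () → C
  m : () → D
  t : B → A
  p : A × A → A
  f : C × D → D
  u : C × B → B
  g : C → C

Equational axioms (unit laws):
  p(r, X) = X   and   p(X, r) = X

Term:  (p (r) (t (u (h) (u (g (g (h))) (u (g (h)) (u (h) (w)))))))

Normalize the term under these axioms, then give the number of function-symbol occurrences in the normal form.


size = 13

1. (p (r) (t (u (h) (u (g (g (h))) (u (g (h)) (u (h) (w)))))))  →  (t (u (h) (u (g (g (h))) (u (g (h)) (u (h) (w))))))
normal form: (t (u (h) (u (g (g (h))) (u (g (h)) (u (h) (w))))))


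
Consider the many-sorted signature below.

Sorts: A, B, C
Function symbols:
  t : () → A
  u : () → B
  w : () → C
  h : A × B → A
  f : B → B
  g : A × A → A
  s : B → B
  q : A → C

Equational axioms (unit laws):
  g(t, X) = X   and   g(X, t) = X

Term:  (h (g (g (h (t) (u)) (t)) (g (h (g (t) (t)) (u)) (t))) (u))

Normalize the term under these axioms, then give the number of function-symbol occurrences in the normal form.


1. (h (g (g (h (t) (u)) (t)) (g (h (g (t) (t)) (u)) (t))) (u))  →  (h (g (h (t) (u)) (g (h (g (t) (t)) (u)) (t))) (u))
2. (h (g (h (t) (u)) (g (h (g (t) (t)) (u)) (t))) (u))  →  (h (g (h (t) (u)) (h (g (t) (t)) (u))) (u))
3. (h (g (h (t) (u)) (h (g (t) (t)) (u))) (u))  →  (h (g (h (t) (u)) (h (t) (u))) (u))
normal form: (h (g (h (t) (u)) (h (t) (u))) (u))

size = 9


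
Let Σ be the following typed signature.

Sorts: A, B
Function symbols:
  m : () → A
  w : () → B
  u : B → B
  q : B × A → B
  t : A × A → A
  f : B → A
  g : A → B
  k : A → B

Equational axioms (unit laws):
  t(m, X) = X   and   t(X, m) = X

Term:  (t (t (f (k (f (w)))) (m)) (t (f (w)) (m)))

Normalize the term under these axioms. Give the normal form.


1. (t (t (f (k (f (w)))) (m)) (t (f (w)) (m)))  →  (t (f (k (f (w)))) (t (f (w)) (m)))
2. (t (f (k (f (w)))) (t (f (w)) (m)))  →  (t (f (k (f (w)))) (f (w)))

normal form = (t (f (k (f (w)))) (f (w)))


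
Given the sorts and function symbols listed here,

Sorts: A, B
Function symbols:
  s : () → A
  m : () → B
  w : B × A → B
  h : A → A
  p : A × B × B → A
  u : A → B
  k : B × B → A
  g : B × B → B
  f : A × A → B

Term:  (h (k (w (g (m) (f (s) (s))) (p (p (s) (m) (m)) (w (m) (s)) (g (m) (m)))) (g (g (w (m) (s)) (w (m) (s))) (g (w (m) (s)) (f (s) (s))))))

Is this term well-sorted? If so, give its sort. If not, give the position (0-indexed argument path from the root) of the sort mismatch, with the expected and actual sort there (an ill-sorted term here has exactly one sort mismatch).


        (m) : B
          (s) : A
          (s) : A
        (f (s) (s)) : B
      (g (m) (f (s) (s))) : B
          (s) : A
          (m) : B
          (m) : B
        (p (s) (m) (m)) : A
          (m) : B
          (s) : A
        (w (m) (s)) : B
          (m) : B
          (m) : B
        (g (m) (m)) : B
      (p (p (s) (m) (m)) (w (m) (s)) (g (m) (m))) : A
    (w (g (m) (f (s) (s))) (p (p (s) (m) (m)) (w (m) (s)) (g (m) (m)))) : B
          (m) : B
          (s) : A
        (w (m) (s)) : B
          (m) : B
          (s) : A
        (w (m) (s)) : B
      (g (w (m) (s)) (w (m) (s))) : B
          (m) : B
          (s) : A
        (w (m) (s)) : B
          (s) : A
          (s) : A
        (f (s) (s)) : B
      (g (w (m) (s)) (f (s) (s))) : B
    (g (g (w (m) (s)) (w (m) (s))) (g (w (m) (s)) (f (s) (s)))) : B
  (k (w (g (m) (f (s) (s))) (p (p (s) (m) (m)) (w (m) (s)) (g (m) (m)))) (g (g (w (m) (s)) (w (m) (s))) (g (w (m) (s)) (f (s) (s))))) : A
(h (k (w (g (m) (f (s) (s))) (p (p (s) (m) (m)) (w (m) (s)) (g (m) (m)))) (g (g (w (m) (s)) (w (m) (s))) (g (w (m) (s)) (f (s) (s)))))) : A

well-sorted; sort = A


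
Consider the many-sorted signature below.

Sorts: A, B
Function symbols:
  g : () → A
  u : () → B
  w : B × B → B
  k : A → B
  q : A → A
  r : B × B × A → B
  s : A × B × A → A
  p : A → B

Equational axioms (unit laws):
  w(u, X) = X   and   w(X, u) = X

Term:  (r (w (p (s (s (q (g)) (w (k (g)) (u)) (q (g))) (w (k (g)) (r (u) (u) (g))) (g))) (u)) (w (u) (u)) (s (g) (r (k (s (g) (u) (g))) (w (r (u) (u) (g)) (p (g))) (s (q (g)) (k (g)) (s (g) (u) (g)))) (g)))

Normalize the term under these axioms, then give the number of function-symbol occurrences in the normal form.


1. (r (w (p (s (s (q (g)) (w (k (g)) (u)) (q (g))) (w (k (g)) (r (u) (u) (g))) (g))) (u)) (w (u) (u)) (s (g) (r (k (s (g) (u) (g))) (w (r (u) (u) (g)) (p (g))) (s (q (g)) (k (g)) (s (g) (u) (g)))) (g)))  →  (r (p (s (s (q (g)) (w (k (g)) (u)) (q (g))) (w (k (g)) (r (u) (u) (g))) (g))) (w (u) (u)) (s (g) (r (k (s (g) (u) (g))) (w (r (u) (u) (g)) (p (g))) (s (q (g)) (k (g)) (s (g) (u) (g)))) (g)))
2. (r (p (s (s (q (g)) (w (k (g)) (u)) (q (g))) (w (k (g)) (r (u) (u) (g))) (g))) (w (u) (u)) (s (g) (r (k (s (g) (u) (g))) (w (r (u) (u) (g)) (p (g))) (s (q (g)) (k (g)) (s (g) (u) (g)))) (g)))  →  (r (p (s (s (q (g)) (k (g)) (q (g))) (w (k (g)) (r (u) (u) (g))) (g))) (w (u) (u)) (s (g) (r (k (s (g) (u) (g))) (w (r (u) (u) (g)) (p (g))) (s (q (g)) (k (g)) (s (g) (u) (g)))) (g)))
3. (r (p (s (s (q (g)) (k (g)) (q (g))) (w (k (g)) (r (u) (u) (g))) (g))) (w (u) (u)) (s (g) (r (k (s (g) (u) (g))) (w (r (u) (u) (g)) (p (g))) (s (q (g)) (k (g)) (s (g) (u) (g)))) (g)))  →  (r (p (s (s (q (g)) (k (g)) (q (g))) (w (k (g)) (r (u) (u) (g))) (g))) (u) (s (g) (r (k (s (g) (u) (g))) (w (r (u) (u) (g)) (p (g))) (s (q (g)) (k (g)) (s (g) (u) (g)))) (g)))
normal form: (r (p (s (s (q (g)) (k (g)) (q (g))) (w (k (g)) (r (u) (u) (g))) (g))) (u) (s (g) (r (k (s (g) (u) (g))) (w (r (u) (u) (g)) (p (g))) (s (q (g)) (k (g)) (s (g) (u) (g)))) (g)))

size = 44


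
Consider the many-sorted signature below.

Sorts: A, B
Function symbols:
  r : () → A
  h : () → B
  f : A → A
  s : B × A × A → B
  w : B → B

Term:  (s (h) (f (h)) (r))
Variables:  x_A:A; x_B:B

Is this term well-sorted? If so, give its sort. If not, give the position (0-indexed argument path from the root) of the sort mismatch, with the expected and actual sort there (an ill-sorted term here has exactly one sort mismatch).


ill-sorted at position [1, 0]: expected A, got B

  (h) : B
    (h) : B
  (f (h)) : ✗ arg 0 at [1, 0] has sort B, expected A
  (r) : A


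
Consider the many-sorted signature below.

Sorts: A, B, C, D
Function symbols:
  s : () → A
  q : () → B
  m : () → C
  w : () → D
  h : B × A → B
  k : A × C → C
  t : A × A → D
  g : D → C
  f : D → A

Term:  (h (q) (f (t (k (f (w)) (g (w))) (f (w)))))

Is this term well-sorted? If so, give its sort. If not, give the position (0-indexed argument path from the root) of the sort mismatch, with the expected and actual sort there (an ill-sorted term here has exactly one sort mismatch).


  (q) : B
          (w) : D
        (f (w)) : A
          (w) : D
        (g (w)) : C
      (k (f (w)) (g (w))) : C
        (w) : D
      (f (w)) : A
    (t (k (f (w)) (g (w))) (f (w))) : ✗ arg 0 at [1, 0, 0] has sort C, expected A

ill-sorted at position [1, 0, 0]: expected A, got C


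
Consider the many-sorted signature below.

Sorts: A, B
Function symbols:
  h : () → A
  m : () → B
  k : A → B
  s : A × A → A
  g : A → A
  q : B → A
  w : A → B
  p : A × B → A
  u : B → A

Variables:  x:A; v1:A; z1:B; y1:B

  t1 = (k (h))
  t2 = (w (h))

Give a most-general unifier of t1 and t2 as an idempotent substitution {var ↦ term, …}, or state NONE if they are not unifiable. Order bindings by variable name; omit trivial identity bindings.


NONE (not unifiable)

head clash or occurs-check failure — not unifiable


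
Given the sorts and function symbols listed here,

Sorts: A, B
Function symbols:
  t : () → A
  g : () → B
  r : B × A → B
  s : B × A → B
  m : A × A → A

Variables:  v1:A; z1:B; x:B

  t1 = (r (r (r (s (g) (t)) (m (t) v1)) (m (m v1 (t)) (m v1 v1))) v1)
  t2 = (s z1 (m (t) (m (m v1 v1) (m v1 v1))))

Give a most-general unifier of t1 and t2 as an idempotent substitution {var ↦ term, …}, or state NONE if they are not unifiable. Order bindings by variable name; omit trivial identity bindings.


NONE (not unifiable)

head clash or occurs-check failure — not unifiable


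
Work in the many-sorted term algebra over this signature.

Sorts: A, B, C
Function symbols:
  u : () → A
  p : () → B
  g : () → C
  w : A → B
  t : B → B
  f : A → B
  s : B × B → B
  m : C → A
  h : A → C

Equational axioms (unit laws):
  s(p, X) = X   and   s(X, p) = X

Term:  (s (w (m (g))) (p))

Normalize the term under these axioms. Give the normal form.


normal form = (w (m (g)))

1. (s (w (m (g))) (p))  →  (w (m (g)))


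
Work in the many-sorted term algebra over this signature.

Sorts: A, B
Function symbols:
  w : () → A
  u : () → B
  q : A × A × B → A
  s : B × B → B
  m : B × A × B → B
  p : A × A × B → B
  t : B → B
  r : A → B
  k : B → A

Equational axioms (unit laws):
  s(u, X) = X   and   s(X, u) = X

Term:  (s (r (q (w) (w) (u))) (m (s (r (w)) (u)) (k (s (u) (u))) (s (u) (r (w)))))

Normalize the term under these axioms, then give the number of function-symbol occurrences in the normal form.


1. (s (r (q (w) (w) (u))) (m (s (r (w)) (u)) (k (s (u) (u))) (s (u) (r (w)))))  →  (s (r (q (w) (w) (u))) (m (r (w)) (k (s (u) (u))) (s (u) (r (w)))))
2. (s (r (q (w) (w) (u))) (m (r (w)) (k (s (u) (u))) (s (u) (r (w)))))  →  (s (r (q (w) (w) (u))) (m (r (w)) (k (u)) (s (u) (r (w)))))
3. (s (r (q (w) (w) (u))) (m (r (w)) (k (u)) (s (u) (r (w)))))  →  (s (r (q (w) (w) (u))) (m (r (w)) (k (u)) (r (w))))
normal form: (s (r (q (w) (w) (u))) (m (r (w)) (k (u)) (r (w))))

size = 13


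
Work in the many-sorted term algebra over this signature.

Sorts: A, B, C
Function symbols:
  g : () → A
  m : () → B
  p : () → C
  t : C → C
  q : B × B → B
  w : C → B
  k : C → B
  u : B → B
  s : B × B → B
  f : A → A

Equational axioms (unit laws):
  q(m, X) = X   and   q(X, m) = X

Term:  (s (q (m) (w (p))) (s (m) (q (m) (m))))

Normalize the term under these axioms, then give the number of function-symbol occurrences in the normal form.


1. (s (q (m) (w (p))) (s (m) (q (m) (m))))  →  (s (w (p)) (s (m) (q (m) (m))))
2. (s (w (p)) (s (m) (q (m) (m))))  →  (s (w (p)) (s (m) (m)))
normal form: (s (w (p)) (s (m) (m)))

size = 6


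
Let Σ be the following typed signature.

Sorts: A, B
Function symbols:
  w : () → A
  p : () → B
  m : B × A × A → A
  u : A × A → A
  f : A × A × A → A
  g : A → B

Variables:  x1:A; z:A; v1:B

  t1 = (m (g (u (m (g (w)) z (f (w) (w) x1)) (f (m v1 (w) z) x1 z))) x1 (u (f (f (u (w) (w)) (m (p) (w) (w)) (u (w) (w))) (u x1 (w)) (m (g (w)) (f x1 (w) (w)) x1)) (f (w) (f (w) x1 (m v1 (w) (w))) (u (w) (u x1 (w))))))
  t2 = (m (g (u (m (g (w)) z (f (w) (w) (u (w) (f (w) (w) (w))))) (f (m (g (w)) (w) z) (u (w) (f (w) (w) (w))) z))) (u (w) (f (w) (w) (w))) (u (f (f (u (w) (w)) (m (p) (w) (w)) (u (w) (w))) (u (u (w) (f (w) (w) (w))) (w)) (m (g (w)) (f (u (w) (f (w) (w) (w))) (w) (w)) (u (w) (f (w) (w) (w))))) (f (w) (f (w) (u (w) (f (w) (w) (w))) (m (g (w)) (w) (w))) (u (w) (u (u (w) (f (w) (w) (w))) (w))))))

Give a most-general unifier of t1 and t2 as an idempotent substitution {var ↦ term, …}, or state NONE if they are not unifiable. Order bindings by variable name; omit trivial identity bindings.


{v1 ↦ (g (w)), x1 ↦ (u (w) (f (w) (w) (w)))}


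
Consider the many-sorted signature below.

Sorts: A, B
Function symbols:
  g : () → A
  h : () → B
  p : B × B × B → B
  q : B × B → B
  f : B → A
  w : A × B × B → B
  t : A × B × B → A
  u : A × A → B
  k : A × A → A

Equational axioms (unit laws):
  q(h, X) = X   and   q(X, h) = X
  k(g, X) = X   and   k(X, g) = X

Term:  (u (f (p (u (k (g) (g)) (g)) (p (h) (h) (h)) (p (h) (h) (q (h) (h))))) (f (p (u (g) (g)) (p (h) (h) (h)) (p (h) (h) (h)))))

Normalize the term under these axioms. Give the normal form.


1. (u (f (p (u (k (g) (g)) (g)) (p (h) (h) (h)) (p (h) (h) (q (h) (h))))) (f (p (u (g) (g)) (p (h) (h) (h)) (p (h) (h) (h)))))  →  (u (f (p (u (g) (g)) (p (h) (h) (h)) (p (h) (h) (q (h) (h))))) (f (p (u (g) (g)) (p (h) (h) (h)) (p (h) (h) (h)))))
2. (u (f (p (u (g) (g)) (p (h) (h) (h)) (p (h) (h) (q (h) (h))))) (f (p (u (g) (g)) (p (h) (h) (h)) (p (h) (h) (h)))))  →  (u (f (p (u (g) (g)) (p (h) (h) (h)) (p (h) (h) (h)))) (f (p (u (g) (g)) (p (h) (h) (h)) (p (h) (h) (h)))))

normal form = (u (f (p (u (g) (g)) (p (h) (h) (h)) (p (h) (h) (h)))) (f (p (u (g) (g)) (p (h) (h) (h)) (p (h) (h) (h)))))


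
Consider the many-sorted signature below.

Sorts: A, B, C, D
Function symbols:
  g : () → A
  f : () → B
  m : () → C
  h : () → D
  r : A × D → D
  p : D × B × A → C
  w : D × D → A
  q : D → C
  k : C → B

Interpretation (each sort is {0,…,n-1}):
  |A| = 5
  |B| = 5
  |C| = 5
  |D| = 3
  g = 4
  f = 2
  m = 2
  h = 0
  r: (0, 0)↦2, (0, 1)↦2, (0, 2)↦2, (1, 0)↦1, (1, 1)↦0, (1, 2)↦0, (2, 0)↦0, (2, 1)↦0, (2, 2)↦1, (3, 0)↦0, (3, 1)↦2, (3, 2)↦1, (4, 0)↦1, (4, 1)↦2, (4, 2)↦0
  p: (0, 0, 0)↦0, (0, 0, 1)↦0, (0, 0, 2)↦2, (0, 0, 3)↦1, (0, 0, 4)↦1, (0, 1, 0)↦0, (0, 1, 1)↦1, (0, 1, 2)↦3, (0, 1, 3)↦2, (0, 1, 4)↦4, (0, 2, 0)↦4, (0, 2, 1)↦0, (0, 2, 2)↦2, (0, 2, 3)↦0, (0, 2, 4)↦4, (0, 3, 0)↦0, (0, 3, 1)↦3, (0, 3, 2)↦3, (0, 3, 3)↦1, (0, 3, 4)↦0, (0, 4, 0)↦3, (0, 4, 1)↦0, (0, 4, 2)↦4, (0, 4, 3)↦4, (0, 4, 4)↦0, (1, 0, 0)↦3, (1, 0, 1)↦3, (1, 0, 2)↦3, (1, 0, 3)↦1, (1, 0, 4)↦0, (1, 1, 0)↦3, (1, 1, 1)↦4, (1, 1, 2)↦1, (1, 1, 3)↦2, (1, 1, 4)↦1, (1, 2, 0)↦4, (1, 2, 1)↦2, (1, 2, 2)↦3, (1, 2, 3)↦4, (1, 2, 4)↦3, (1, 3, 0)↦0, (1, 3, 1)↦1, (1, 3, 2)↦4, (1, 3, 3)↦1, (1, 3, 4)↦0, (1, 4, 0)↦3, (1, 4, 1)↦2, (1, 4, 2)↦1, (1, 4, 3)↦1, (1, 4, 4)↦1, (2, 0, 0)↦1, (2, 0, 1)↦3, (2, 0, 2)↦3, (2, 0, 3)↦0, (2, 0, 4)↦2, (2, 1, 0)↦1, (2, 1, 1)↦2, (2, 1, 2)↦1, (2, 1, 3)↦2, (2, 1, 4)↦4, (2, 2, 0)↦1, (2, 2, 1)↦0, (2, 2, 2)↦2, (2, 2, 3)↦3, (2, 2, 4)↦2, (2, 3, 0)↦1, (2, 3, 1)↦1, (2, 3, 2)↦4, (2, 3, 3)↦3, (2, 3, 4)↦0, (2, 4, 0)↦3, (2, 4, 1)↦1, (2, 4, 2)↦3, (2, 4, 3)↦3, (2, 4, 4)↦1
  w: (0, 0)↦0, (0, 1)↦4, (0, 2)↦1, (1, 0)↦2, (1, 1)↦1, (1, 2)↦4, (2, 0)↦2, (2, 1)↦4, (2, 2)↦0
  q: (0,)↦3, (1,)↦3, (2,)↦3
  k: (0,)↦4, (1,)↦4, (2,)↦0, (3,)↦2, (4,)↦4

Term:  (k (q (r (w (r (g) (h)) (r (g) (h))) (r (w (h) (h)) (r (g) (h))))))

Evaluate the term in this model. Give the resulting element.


value = 2

  g = 4
  h = 0
  (r (g) (h)) = r(4, 0) = 1
  g = 4
  h = 0
  (r (g) (h)) = r(4, 0) = 1
  (w (r (g) (h)) (r (g) (h))) = w(1, 1) = 1
  h = 0
  h = 0
  (w (h) (h)) = w(0, 0) = 0
  g = 4
  h = 0
  (r (g) (h)) = r(4, 0) = 1
  (r (w (h) (h)) (r (g) (h))) = r(0, 1) = 2
  (r (w (r (g) (h)) (r (g) (h))) (r (w (h) (h)) (r (g) (h)))) = r(1, 2) = 0
  (q (r (w (r (g) (h)) (r (g) (h))) (r (w (h) (h)) (r (g) (h))))) = q(0,) = 3
  (k (q (r (w (r (g) (h)) (r (g) (h))) (r (w (h) (h)) (r (g) (h)))))) = k(3,) = 2


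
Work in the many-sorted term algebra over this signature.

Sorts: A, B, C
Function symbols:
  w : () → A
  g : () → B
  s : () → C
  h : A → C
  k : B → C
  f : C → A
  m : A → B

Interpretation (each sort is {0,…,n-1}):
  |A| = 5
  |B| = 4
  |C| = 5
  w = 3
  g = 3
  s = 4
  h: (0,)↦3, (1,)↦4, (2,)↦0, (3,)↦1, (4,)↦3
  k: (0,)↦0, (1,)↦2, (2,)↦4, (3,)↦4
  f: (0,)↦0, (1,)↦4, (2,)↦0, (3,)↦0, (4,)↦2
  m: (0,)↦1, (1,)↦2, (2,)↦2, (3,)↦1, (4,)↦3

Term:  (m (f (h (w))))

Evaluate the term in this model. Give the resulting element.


  w = 3
  (h (w)) = h(3,) = 1
  (f (h (w))) = f(1,) = 4
  (m (f (h (w)))) = m(4,) = 3

value = 3


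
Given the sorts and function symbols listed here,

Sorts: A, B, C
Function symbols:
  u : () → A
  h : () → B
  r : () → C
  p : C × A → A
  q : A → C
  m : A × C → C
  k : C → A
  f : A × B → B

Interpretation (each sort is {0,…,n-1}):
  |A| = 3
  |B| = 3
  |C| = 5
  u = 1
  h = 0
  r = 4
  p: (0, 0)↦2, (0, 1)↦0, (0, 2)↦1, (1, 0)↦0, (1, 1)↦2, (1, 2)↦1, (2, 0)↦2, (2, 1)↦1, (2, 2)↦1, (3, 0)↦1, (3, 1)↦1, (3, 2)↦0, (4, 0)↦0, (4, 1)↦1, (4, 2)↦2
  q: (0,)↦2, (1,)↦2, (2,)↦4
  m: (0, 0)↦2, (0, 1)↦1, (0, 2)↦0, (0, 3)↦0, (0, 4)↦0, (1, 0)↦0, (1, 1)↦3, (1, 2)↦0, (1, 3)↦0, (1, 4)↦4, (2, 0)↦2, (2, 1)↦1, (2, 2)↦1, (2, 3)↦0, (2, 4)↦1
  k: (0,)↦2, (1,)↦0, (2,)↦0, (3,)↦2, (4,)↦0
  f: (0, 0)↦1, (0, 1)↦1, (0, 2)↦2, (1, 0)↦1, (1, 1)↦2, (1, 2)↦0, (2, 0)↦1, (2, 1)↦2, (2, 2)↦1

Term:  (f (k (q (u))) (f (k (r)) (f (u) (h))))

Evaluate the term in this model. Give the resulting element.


  u = 1
  (q (u)) = q(1,) = 2
  (k (q (u))) = k(2,) = 0
  r = 4
  (k (r)) = k(4,) = 0
  u = 1
  h = 0
  (f (u) (h)) = f(1, 0) = 1
  (f (k (r)) (f (u) (h))) = f(0, 1) = 1
  (f (k (q (u))) (f (k (r)) (f (u) (h)))) = f(0, 1) = 1

value = 1


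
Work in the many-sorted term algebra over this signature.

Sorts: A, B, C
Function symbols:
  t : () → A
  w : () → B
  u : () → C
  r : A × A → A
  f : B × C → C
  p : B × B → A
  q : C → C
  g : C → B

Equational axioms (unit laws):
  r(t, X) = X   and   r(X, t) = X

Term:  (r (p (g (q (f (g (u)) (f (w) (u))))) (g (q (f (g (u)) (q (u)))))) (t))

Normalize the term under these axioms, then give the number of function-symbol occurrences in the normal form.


size = 16

1. (r (p (g (q (f (g (u)) (f (w) (u))))) (g (q (f (g (u)) (q (u)))))) (t))  →  (p (g (q (f (g (u)) (f (w) (u))))) (g (q (f (g (u)) (q (u))))))
normal form: (p (g (q (f (g (u)) (f (w) (u))))) (g (q (f (g (u)) (q (u))))))


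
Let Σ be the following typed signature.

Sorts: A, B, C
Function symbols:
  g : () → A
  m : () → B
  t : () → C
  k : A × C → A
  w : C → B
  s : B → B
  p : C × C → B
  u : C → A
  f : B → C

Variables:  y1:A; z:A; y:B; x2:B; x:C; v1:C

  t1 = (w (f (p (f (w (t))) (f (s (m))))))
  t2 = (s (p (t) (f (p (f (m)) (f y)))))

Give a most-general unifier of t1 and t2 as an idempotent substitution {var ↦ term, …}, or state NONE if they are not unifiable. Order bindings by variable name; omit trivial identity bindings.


head clash or occurs-check failure — not unifiable

NONE (not unifiable)


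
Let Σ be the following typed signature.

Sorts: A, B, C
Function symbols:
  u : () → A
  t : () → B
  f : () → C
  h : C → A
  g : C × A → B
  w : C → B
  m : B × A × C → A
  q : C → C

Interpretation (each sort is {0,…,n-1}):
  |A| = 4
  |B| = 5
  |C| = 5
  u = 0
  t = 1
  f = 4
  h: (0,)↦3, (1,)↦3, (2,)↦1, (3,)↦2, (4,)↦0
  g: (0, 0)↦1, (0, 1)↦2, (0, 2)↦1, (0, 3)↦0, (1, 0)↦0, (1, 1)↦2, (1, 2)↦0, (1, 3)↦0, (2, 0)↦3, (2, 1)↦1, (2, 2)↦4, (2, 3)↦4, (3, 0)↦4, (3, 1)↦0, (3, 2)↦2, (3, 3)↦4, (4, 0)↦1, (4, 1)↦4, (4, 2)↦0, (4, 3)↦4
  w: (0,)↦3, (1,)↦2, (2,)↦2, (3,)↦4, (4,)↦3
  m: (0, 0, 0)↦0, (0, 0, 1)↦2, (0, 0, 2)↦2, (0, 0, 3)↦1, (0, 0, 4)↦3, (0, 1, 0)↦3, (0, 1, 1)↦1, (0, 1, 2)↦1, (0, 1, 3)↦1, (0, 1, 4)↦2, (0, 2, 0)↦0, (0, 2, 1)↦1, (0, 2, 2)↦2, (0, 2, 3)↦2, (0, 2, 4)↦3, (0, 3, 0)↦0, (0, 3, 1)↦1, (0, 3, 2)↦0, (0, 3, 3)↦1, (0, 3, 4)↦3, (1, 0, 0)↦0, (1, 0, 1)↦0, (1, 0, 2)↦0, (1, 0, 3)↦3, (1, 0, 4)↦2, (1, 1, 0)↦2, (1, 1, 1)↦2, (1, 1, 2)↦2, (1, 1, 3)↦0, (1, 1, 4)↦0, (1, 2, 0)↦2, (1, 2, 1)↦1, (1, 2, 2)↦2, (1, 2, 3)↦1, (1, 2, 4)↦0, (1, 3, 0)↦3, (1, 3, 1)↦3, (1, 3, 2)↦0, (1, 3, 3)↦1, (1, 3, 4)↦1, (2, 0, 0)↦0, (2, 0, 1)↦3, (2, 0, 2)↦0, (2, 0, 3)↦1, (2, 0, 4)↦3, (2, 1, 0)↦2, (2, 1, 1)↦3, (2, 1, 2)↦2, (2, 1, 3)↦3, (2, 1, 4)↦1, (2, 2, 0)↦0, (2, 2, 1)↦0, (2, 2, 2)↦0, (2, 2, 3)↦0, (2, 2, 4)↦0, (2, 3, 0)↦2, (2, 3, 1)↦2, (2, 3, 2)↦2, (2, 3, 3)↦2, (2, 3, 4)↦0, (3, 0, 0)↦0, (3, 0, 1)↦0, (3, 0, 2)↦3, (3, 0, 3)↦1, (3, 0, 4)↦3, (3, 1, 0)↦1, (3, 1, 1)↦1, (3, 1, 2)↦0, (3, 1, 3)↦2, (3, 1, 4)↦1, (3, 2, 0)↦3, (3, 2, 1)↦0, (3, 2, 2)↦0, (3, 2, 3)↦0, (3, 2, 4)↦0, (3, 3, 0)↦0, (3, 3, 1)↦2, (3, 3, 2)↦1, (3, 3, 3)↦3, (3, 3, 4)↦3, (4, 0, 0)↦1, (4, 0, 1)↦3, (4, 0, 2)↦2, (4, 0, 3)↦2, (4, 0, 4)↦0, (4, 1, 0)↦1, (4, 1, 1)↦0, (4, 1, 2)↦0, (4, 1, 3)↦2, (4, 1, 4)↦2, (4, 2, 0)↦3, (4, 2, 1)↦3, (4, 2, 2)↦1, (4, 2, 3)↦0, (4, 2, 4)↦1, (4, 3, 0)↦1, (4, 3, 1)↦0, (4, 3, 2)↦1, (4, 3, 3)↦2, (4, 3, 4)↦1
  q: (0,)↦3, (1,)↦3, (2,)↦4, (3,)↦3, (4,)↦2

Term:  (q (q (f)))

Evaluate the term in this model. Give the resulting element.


  f = 4
  (q (f)) = q(4,) = 2
  (q (q (f))) = q(2,) = 4

value = 4


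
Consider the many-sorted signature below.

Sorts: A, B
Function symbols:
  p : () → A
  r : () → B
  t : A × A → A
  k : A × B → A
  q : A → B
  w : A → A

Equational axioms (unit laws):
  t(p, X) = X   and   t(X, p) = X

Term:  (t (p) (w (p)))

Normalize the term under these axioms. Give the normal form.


normal form = (w (p))

1. (t (p) (w (p)))  →  (w (p))


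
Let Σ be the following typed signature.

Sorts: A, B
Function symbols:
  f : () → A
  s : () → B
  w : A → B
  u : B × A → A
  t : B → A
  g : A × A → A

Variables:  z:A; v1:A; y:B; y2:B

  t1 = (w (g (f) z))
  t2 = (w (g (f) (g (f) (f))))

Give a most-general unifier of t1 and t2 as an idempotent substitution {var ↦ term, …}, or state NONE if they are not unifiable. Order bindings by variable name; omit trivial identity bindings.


{z ↦ (g (f) (f))}


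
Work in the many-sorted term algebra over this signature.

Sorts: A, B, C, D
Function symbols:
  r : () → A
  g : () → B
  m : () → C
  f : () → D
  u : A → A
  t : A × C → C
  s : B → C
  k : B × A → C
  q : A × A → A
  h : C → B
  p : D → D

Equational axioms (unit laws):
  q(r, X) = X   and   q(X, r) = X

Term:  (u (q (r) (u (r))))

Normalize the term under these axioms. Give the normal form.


normal form = (u (u (r)))

1. (u (q (r) (u (r))))  →  (u (u (r)))


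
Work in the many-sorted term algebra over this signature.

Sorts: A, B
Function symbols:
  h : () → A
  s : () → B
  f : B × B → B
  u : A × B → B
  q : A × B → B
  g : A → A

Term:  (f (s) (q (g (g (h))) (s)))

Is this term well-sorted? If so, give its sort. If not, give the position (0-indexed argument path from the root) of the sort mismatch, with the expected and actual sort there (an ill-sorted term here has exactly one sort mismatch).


well-sorted; sort = B

  (s) : B
        (h) : A
      (g (h)) : A
    (g (g (h))) : A
    (s) : B
  (q (g (g (h))) (s)) : B
(f (s) (q (g (g (h))) (s))) : B


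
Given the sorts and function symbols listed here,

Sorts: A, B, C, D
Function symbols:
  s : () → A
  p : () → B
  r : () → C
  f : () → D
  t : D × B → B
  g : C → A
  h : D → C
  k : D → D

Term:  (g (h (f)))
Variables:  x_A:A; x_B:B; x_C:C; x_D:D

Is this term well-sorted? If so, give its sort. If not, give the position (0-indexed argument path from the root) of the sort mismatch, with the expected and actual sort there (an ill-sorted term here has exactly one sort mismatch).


    (f) : D
  (h (f)) : C
(g (h (f))) : A

well-sorted; sort = A


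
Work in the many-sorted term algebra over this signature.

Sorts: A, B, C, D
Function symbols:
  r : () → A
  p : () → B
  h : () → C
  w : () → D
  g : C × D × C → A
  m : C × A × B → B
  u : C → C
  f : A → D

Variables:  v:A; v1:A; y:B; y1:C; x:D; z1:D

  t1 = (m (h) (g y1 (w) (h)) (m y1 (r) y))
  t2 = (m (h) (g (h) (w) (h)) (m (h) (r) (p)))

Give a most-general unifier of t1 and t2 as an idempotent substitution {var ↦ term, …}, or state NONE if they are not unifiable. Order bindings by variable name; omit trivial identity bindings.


{y ↦ (p), y1 ↦ (h)}


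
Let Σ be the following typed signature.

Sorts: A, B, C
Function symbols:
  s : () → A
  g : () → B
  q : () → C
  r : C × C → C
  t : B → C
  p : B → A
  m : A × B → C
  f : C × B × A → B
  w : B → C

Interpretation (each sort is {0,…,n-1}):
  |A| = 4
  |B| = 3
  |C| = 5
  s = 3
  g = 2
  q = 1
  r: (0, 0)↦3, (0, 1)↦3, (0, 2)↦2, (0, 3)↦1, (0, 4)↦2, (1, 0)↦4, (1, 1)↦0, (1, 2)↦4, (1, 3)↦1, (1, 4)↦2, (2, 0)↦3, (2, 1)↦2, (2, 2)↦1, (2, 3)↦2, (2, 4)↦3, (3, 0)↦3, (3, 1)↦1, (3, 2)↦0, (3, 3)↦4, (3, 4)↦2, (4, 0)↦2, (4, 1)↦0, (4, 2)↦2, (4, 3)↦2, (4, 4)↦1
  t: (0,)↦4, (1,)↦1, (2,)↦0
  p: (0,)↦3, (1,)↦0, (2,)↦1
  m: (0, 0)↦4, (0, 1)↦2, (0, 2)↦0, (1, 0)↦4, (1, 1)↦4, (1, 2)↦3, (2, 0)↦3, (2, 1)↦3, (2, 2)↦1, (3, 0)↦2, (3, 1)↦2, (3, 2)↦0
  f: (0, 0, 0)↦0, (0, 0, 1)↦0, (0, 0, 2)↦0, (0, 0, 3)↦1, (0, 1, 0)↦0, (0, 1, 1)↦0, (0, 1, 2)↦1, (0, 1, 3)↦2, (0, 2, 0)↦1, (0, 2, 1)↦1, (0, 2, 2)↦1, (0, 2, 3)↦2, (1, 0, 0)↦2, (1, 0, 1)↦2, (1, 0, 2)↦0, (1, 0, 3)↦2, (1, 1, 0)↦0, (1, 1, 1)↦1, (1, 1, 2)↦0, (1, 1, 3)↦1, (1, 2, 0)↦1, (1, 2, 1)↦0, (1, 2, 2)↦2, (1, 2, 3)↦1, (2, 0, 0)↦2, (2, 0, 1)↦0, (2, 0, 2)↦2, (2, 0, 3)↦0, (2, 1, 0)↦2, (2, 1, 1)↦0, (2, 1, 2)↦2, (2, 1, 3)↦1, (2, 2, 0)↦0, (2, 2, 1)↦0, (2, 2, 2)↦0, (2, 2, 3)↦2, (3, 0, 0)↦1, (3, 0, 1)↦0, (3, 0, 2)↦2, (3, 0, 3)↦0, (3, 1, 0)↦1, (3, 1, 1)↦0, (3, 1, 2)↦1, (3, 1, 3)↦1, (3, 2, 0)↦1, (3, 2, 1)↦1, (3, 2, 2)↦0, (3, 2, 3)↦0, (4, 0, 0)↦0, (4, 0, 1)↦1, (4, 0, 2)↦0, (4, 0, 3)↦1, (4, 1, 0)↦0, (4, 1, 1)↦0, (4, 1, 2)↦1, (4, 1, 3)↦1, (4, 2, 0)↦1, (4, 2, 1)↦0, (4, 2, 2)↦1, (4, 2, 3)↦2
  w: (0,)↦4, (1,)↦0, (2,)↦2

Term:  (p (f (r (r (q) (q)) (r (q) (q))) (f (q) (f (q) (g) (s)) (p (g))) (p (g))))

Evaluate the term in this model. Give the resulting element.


value = 3

  q = 1
  q = 1
  (r (q) (q)) = r(1, 1) = 0
  q = 1
  q = 1
  (r (q) (q)) = r(1, 1) = 0
  (r (r (q) (q)) (r (q) (q))) = r(0, 0) = 3
  q = 1
  q = 1
  g = 2
  s = 3
  (f (q) (g) (s)) = f(1, 2, 3) = 1
  g = 2
  (p (g)) = p(2,) = 1
  (f (q) (f (q) (g) (s)) (p (g))) = f(1, 1, 1) = 1
  g = 2
  (p (g)) = p(2,) = 1
  (f (r (r (q) (q)) (r (q) (q))) (f (q) (f (q) (g) (s)) (p (g))) (p (g))) = f(3, 1, 1) = 0
  (p (f (r (r (q) (q)) (r (q) (q))) (f (q) (f (q) (g) (s)) (p (g))) (p (g)))) = p(0,) = 3
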